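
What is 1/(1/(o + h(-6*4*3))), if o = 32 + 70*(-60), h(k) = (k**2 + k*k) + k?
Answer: 6128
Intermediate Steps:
h(k) = k + 2*k**2 (h(k) = (k**2 + k**2) + k = 2*k**2 + k = k + 2*k**2)
o = -4168 (o = 32 - 4200 = -4168)
1/(1/(o + h(-6*4*3))) = 1/(1/(-4168 + (-6*4*3)*(1 + 2*(-6*4*3)))) = 1/(1/(-4168 + (-24*3)*(1 + 2*(-24*3)))) = 1/(1/(-4168 - 72*(1 + 2*(-72)))) = 1/(1/(-4168 - 72*(1 - 144))) = 1/(1/(-4168 - 72*(-143))) = 1/(1/(-4168 + 10296)) = 1/(1/6128) = 6128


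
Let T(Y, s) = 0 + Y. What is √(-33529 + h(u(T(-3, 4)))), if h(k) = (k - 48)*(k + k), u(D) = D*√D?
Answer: √(-33583 + 288*I*√3) ≈ 1.361 + 183.26*I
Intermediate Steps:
T(Y, s) = Y
u(D) = D^(3/2)
h(k) = 2*k*(-48 + k) (h(k) = (-48 + k)*(2*k) = 2*k*(-48 + k))
√(-33529 + h(u(T(-3, 4)))) = √(-33529 + 2*(-3)^(3/2)*(-48 + (-3)^(3/2))) = √(-33529 + 2*(-3*I*√3)*(-48 - 3*I*√3)) = √(-33529 - 6*I*√3*(-48 - 3*I*√3))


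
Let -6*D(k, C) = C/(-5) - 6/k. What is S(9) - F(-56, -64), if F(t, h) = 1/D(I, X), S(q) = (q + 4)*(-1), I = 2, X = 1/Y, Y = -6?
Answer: -1337/89 ≈ -15.022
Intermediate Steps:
X = -1/6 (X = 1/(-6) = -1/6 ≈ -0.16667)
D(k, C) = 1/k + C/30 (D(k, C) = -(C/(-5) - 6/k)/6 = -(C*(-1/5) - 6/k)/6 = -(-C/5 - 6/k)/6 = -(-6/k - C/5)/6 = 1/k + C/30)
S(q) = -4 - q (S(q) = (4 + q)*(-1) = -4 - q)
F(t, h) = 180/89 (F(t, h) = 1/(1/2 + (1/30)*(-1/6)) = 1/(1/2 - 1/180) = 1/(89/180) = 180/89)
S(9) - F(-56, -64) = (-4 - 1*9) - 1*180/89 = (-4 - 9) - 180/89 = -13 - 180/89 = -1337/89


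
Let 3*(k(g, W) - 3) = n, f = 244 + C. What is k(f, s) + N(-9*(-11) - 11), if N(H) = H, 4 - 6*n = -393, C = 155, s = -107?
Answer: 2035/18 ≈ 113.06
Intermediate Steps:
n = 397/6 (n = ⅔ - ⅙*(-393) = ⅔ + 131/2 = 397/6 ≈ 66.167)
f = 399 (f = 244 + 155 = 399)
k(g, W) = 451/18 (k(g, W) = 3 + (⅓)*(397/6) = 3 + 397/18 = 451/18)
k(f, s) + N(-9*(-11) - 11) = 451/18 + (-9*(-11) - 11) = 451/18 + (99 - 11) = 451/18 + 88 = 2035/18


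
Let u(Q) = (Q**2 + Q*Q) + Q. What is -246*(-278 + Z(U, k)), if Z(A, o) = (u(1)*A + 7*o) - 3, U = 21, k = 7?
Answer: 41574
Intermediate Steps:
u(Q) = Q + 2*Q**2 (u(Q) = (Q**2 + Q**2) + Q = 2*Q**2 + Q = Q + 2*Q**2)
Z(A, o) = -3 + 3*A + 7*o (Z(A, o) = ((1*(1 + 2*1))*A + 7*o) - 3 = ((1*(1 + 2))*A + 7*o) - 3 = ((1*3)*A + 7*o) - 3 = (3*A + 7*o) - 3 = -3 + 3*A + 7*o)
-246*(-278 + Z(U, k)) = -246*(-278 + (-3 + 3*21 + 7*7)) = -246*(-278 + (-3 + 63 + 49)) = -246*(-278 + 109) = -246*(-169) = 41574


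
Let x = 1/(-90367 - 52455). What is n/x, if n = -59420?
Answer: 8486483240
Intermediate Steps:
x = -1/142822 (x = 1/(-142822) = -1/142822 ≈ -7.0017e-6)
n/x = -59420/(-1/142822) = -59420*(-142822) = 8486483240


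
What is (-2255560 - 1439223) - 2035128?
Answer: -5729911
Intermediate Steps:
(-2255560 - 1439223) - 2035128 = -3694783 - 2035128 = -5729911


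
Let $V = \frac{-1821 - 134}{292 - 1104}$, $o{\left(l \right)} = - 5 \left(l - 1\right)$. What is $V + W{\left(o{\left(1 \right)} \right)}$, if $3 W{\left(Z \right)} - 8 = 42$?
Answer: $\frac{46465}{2436} \approx 19.074$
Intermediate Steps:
$o{\left(l \right)} = 5 - 5 l$ ($o{\left(l \right)} = - 5 \left(-1 + l\right) = 5 - 5 l$)
$W{\left(Z \right)} = \frac{50}{3}$ ($W{\left(Z \right)} = \frac{8}{3} + \frac{1}{3} \cdot 42 = \frac{8}{3} + 14 = \frac{50}{3}$)
$V = \frac{1955}{812}$ ($V = - \frac{1955}{-812} = \left(-1955\right) \left(- \frac{1}{812}\right) = \frac{1955}{812} \approx 2.4076$)
$V + W{\left(o{\left(1 \right)} \right)} = \frac{1955}{812} + \frac{50}{3} = \frac{46465}{2436}$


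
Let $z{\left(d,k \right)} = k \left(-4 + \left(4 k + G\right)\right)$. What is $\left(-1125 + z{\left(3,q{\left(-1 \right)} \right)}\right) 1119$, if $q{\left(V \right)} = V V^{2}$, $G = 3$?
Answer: $-1253280$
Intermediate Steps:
$q{\left(V \right)} = V^{3}$
$z{\left(d,k \right)} = k \left(-1 + 4 k\right)$ ($z{\left(d,k \right)} = k \left(-4 + \left(4 k + 3\right)\right) = k \left(-4 + \left(3 + 4 k\right)\right) = k \left(-1 + 4 k\right)$)
$\left(-1125 + z{\left(3,q{\left(-1 \right)} \right)}\right) 1119 = \left(-1125 + \left(-1\right)^{3} \left(-1 + 4 \left(-1\right)^{3}\right)\right) 1119 = \left(-1125 - \left(-1 + 4 \left(-1\right)\right)\right) 1119 = \left(-1125 - \left(-1 - 4\right)\right) 1119 = \left(-1125 - -5\right) 1119 = \left(-1125 + 5\right) 1119 = \left(-1120\right) 1119 = -1253280$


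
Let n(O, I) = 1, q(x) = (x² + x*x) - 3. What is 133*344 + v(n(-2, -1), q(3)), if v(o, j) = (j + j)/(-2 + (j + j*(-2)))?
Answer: 777754/17 ≈ 45750.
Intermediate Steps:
q(x) = -3 + 2*x² (q(x) = (x² + x²) - 3 = 2*x² - 3 = -3 + 2*x²)
v(o, j) = 2*j/(-2 - j) (v(o, j) = (2*j)/(-2 + (j - 2*j)) = (2*j)/(-2 - j) = 2*j/(-2 - j))
133*344 + v(n(-2, -1), q(3)) = 133*344 - 2*(-3 + 2*3²)/(2 + (-3 + 2*3²)) = 45752 - 2*(-3 + 2*9)/(2 + (-3 + 2*9)) = 45752 - 2*(-3 + 18)/(2 + (-3 + 18)) = 45752 - 2*15/(2 + 15) = 45752 - 2*15/17 = 45752 - 2*15*1/17 = 45752 - 30/17 = 777754/17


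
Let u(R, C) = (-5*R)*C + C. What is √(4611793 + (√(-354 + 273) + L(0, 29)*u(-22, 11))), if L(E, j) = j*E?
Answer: √(4611793 + 9*I) ≈ 2147.5 + 0.e-3*I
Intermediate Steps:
u(R, C) = C - 5*C*R (u(R, C) = -5*C*R + C = C - 5*C*R)
L(E, j) = E*j
√(4611793 + (√(-354 + 273) + L(0, 29)*u(-22, 11))) = √(4611793 + (√(-354 + 273) + (0*29)*(11*(1 - 5*(-22))))) = √(4611793 + (√(-81) + 0*(11*(1 + 110)))) = √(4611793 + (9*I + 0*(11*111))) = √(4611793 + (9*I + 0*1221)) = √(4611793 + (9*I + 0)) = √(4611793 + 9*I)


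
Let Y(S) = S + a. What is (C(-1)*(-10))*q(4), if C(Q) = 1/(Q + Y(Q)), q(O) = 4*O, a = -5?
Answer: 160/7 ≈ 22.857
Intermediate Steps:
Y(S) = -5 + S (Y(S) = S - 5 = -5 + S)
C(Q) = 1/(-5 + 2*Q) (C(Q) = 1/(Q + (-5 + Q)) = 1/(-5 + 2*Q))
(C(-1)*(-10))*q(4) = (-10/(-5 + 2*(-1)))*(4*4) = (-10/(-5 - 2))*16 = (-10/(-7))*16 = -1/7*(-10)*16 = (10/7)*16 = 160/7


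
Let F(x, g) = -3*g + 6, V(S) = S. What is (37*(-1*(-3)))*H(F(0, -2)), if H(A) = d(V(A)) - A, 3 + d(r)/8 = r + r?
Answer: 17316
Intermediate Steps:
d(r) = -24 + 16*r (d(r) = -24 + 8*(r + r) = -24 + 8*(2*r) = -24 + 16*r)
F(x, g) = 6 - 3*g
H(A) = -24 + 15*A (H(A) = (-24 + 16*A) - A = -24 + 15*A)
(37*(-1*(-3)))*H(F(0, -2)) = (37*(-1*(-3)))*(-24 + 15*(6 - 3*(-2))) = (37*3)*(-24 + 15*(6 + 6)) = 111*(-24 + 15*12) = 111*(-24 + 180) = 111*156 = 17316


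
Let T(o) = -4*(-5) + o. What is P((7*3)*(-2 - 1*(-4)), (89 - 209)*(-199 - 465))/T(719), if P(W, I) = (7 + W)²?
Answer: 2401/739 ≈ 3.2490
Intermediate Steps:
T(o) = 20 + o
P((7*3)*(-2 - 1*(-4)), (89 - 209)*(-199 - 465))/T(719) = (7 + (7*3)*(-2 - 1*(-4)))²/(20 + 719) = (7 + 21*(-2 + 4))²/739 = (7 + 21*2)²*(1/739) = (7 + 42)²*(1/739) = 49²*(1/739) = 2401*(1/739) = 2401/739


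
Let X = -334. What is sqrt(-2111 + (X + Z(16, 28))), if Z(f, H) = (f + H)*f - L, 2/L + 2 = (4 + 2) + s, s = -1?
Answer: 5*I*sqrt(627)/3 ≈ 41.733*I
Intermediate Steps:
L = 2/3 (L = 2/(-2 + ((4 + 2) - 1)) = 2/(-2 + (6 - 1)) = 2/(-2 + 5) = 2/3 ≈ 0.66667)
Z(f, H) = -2/3 + f*(H + f) (Z(f, H) = (f + H)*f - 1*2/3 = (H + f)*f - 2/3 = f*(H + f) - 2/3 = -2/3 + f*(H + f))
sqrt(-2111 + (X + Z(16, 28))) = sqrt(-2111 + (-334 + (-2/3 + 16**2 + 28*16))) = sqrt(-2111 + (-334 + (-2/3 + 256 + 448))) = sqrt(-2111 + (-334 + 2110/3)) = sqrt(-2111 + 1108/3) = sqrt(-5225/3) = 5*I*sqrt(627)/3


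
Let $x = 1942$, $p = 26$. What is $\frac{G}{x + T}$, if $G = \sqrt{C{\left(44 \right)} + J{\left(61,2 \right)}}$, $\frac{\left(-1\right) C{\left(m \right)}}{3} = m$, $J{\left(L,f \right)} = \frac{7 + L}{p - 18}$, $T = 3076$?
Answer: $\frac{i \sqrt{494}}{10036} \approx 0.0022146 i$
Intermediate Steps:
$J{\left(L,f \right)} = \frac{7}{8} + \frac{L}{8}$ ($J{\left(L,f \right)} = \frac{7 + L}{26 - 18} = \frac{7 + L}{8} = \left(7 + L\right) \frac{1}{8} = \frac{7}{8} + \frac{L}{8}$)
$C{\left(m \right)} = - 3 m$
$G = \frac{i \sqrt{494}}{2}$ ($G = \sqrt{\left(-3\right) 44 + \left(\frac{7}{8} + \frac{1}{8} \cdot 61\right)} = \sqrt{-132 + \left(\frac{7}{8} + \frac{61}{8}\right)} = \sqrt{-132 + \frac{17}{2}} = \sqrt{- \frac{247}{2}} = \frac{i \sqrt{494}}{2} \approx 11.113 i$)
$\frac{G}{x + T} = \frac{\frac{1}{2} i \sqrt{494}}{1942 + 3076} = \frac{\frac{1}{2} i \sqrt{494}}{5018} = \frac{i \sqrt{494}}{2} \cdot \frac{1}{5018} = \frac{i \sqrt{494}}{10036}$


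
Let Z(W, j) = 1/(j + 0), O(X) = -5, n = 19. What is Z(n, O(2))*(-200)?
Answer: 40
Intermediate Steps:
Z(W, j) = 1/j
Z(n, O(2))*(-200) = -200/(-5) = -⅕*(-200) = 40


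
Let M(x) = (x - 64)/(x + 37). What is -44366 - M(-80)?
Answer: -1907882/43 ≈ -44369.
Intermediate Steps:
M(x) = (-64 + x)/(37 + x)
-44366 - M(-80) = -44366 - (-64 - 80)/(37 - 80) = -44366 - (-144)/(-43) = -44366 - (-1)*(-144)/43 = -44366 - 1*144/43 = -44366 - 144/43 = -1907882/43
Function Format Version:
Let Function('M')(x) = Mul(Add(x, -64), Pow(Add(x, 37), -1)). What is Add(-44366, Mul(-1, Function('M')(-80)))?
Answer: Rational(-1907882, 43) ≈ -44369.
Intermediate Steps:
Function('M')(x) = Mul(Pow(Add(37, x), -1), Add(-64, x)) (Function('M')(x) = Mul(Add(-64, x), Pow(Add(37, x), -1)) = Mul(Pow(Add(37, x), -1), Add(-64, x)))
Add(-44366, Mul(-1, Function('M')(-80))) = Add(-44366, Mul(-1, Mul(Pow(Add(37, -80), -1), Add(-64, -80)))) = Add(-44366, Mul(-1, Mul(Pow(-43, -1), -144))) = Add(-44366, Mul(-1, Mul(Rational(-1, 43), -144))) = Add(-44366, Mul(-1, Rational(144, 43))) = Add(-44366, Rational(-144, 43)) = Rational(-1907882, 43)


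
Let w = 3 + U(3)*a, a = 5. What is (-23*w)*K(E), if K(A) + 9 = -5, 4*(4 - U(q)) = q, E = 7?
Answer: 12397/2 ≈ 6198.5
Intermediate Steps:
U(q) = 4 - q/4
w = 77/4 (w = 3 + (4 - 1/4*3)*5 = 3 + (4 - 3/4)*5 = 3 + (13/4)*5 = 3 + 65/4 = 77/4 ≈ 19.250)
K(A) = -14 (K(A) = -9 - 5 = -14)
(-23*w)*K(E) = -23*77/4*(-14) = -1771/4*(-14) = 12397/2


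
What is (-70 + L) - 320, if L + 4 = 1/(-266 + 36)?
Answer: -90621/230 ≈ -394.00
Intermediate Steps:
L = -921/230 (L = -4 + 1/(-266 + 36) = -4 + 1/(-230) = -4 - 1/230 = -921/230 ≈ -4.0043)
(-70 + L) - 320 = (-70 - 921/230) - 320 = -17021/230 - 320 = -90621/230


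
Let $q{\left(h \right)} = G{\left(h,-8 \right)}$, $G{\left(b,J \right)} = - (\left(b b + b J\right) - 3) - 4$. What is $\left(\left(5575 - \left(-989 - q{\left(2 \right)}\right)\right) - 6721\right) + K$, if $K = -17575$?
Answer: $-17721$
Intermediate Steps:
$G{\left(b,J \right)} = -1 - b^{2} - J b$ ($G{\left(b,J \right)} = - (\left(b^{2} + J b\right) - 3) - 4 = - (-3 + b^{2} + J b) - 4 = \left(3 - b^{2} - J b\right) - 4 = -1 - b^{2} - J b$)
$q{\left(h \right)} = -1 - h^{2} + 8 h$ ($q{\left(h \right)} = -1 - h^{2} - - 8 h = -1 - h^{2} + 8 h$)
$\left(\left(5575 - \left(-989 - q{\left(2 \right)}\right)\right) - 6721\right) + K = \left(\left(5575 - \left(-989 - \left(-1 - 2^{2} + 8 \cdot 2\right)\right)\right) - 6721\right) - 17575 = \left(\left(5575 - \left(-989 - \left(-1 - 4 + 16\right)\right)\right) - 6721\right) - 17575 = \left(\left(5575 - \left(-989 - 11\right)\right) - 6721\right) - 17575 = \left(\left(5575 - -1000\right) - 6721\right) - 17575 = \left(\left(5575 + 1000\right) - 6721\right) - 17575 = \left(6575 - 6721\right) - 17575 = -146 - 17575 = -17721$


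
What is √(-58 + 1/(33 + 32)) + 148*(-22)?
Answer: -3256 + I*√244985/65 ≈ -3256.0 + 7.6148*I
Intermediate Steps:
√(-58 + 1/(33 + 32)) + 148*(-22) = √(-58 + 1/65) - 3256 = √(-3769/65) - 3256 = I*√244985/65 - 3256 = -3256 + I*√244985/65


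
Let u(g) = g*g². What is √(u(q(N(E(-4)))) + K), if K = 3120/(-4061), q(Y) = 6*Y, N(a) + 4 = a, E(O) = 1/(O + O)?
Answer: I*√16002711295059/32488 ≈ 123.13*I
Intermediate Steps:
E(O) = 1/(2*O)
N(a) = -4 + a
u(g) = g³
K = -3120/4061 (K = 3120*(-1/4061) = -3120/4061 ≈ -0.76828)
√(u(q(N(E(-4)))) + K) = √((6*(-4 + (½)/(-4)))³ - 3120/4061) = √((6*(-4 + (½)*(-¼)))³ - 3120/4061) = √((6*(-4 - ⅛))³ - 3120/4061) = √((6*(-33/8))³ - 3120/4061) = √((-99/4)³ - 3120/4061) = √(-970299/64 - 3120/4061) = √(-3940583919/259904) = I*√16002711295059/32488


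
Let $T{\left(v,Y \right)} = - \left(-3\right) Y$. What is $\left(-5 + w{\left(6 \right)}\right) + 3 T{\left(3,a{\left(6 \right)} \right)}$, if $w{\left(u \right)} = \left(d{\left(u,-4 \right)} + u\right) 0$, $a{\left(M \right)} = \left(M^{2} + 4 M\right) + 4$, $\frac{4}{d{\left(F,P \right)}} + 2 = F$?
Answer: $571$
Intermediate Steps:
$d{\left(F,P \right)} = \frac{4}{-2 + F}$
$a{\left(M \right)} = 4 + M^{2} + 4 M$
$w{\left(u \right)} = 0$ ($w{\left(u \right)} = \left(\frac{4}{-2 + u} + u\right) 0 = \left(u + \frac{4}{-2 + u}\right) 0 = 0$)
$T{\left(v,Y \right)} = 3 Y$
$\left(-5 + w{\left(6 \right)}\right) + 3 T{\left(3,a{\left(6 \right)} \right)} = \left(-5 + 0\right) + 3 \cdot 3 \left(4 + 6^{2} + 4 \cdot 6\right) = -5 + 3 \cdot 3 \left(4 + 36 + 24\right) = -5 + 3 \cdot 3 \cdot 64 = -5 + 3 \cdot 192 = -5 + 576 = 571$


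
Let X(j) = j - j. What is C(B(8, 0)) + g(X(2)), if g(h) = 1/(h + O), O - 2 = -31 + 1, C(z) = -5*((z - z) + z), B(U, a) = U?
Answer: -1121/28 ≈ -40.036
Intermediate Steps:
C(z) = -5*z (C(z) = -5*(0 + z) = -5*z)
O = -28 (O = 2 + (-31 + 1) = 2 - 30 = -28)
X(j) = 0
g(h) = 1/(-28 + h) (g(h) = 1/(h - 28) = 1/(-28 + h))
C(B(8, 0)) + g(X(2)) = -5*8 + 1/(-28 + 0) = -40 + 1/(-28) = -40 - 1/28 = -1121/28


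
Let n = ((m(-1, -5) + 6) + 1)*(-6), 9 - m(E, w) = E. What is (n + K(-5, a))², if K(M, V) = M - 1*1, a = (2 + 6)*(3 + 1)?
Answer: 11664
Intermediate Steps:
m(E, w) = 9 - E
a = 32 (a = 8*4 = 32)
K(M, V) = -1 + M (K(M, V) = M - 1 = -1 + M)
n = -102 (n = (((9 - 1*(-1)) + 6) + 1)*(-6) = (((9 + 1) + 6) + 1)*(-6) = ((10 + 6) + 1)*(-6) = (16 + 1)*(-6) = 17*(-6) = -102)
(n + K(-5, a))² = (-102 + (-1 - 5))² = (-102 - 6)² = (-108)² = 11664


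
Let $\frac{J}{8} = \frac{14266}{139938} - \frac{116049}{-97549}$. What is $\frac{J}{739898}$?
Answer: $\frac{35262597992}{2525052117264969} \approx 1.3965 \cdot 10^{-5}$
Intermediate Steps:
$J = \frac{70525195984}{6825405981}$ ($J = 8 \left(\frac{14266}{139938} - \frac{116049}{-97549}\right) = 8 \left(14266 \cdot \frac{1}{139938} - - \frac{116049}{97549}\right) = 8 \left(\frac{7133}{69969} + \frac{116049}{97549}\right) = 8 \cdot \frac{8815649498}{6825405981} = \frac{70525195984}{6825405981} \approx 10.333$)
$\frac{J}{739898} = \frac{70525195984}{6825405981 \cdot 739898} = \frac{70525195984}{6825405981} \cdot \frac{1}{739898} = \frac{35262597992}{2525052117264969}$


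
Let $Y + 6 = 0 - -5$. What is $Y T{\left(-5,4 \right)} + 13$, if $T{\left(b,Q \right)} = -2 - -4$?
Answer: $11$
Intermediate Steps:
$Y = -1$ ($Y = -6 + \left(0 - -5\right) = -6 + \left(0 + 5\right) = -6 + 5 = -1$)
$T{\left(b,Q \right)} = 2$ ($T{\left(b,Q \right)} = -2 + 4 = 2$)
$Y T{\left(-5,4 \right)} + 13 = \left(-1\right) 2 + 13 = -2 + 13 = 11$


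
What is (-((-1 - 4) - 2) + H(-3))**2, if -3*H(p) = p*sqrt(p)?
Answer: (7 + I*sqrt(3))**2 ≈ 46.0 + 24.249*I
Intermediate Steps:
H(p) = -p**(3/2)/3 (H(p) = -p*sqrt(p)/3 = -p**(3/2)/3)
(-((-1 - 4) - 2) + H(-3))**2 = (-((-1 - 4) - 2) - (-1)*I*sqrt(3))**2 = (-(-5 - 2) - (-1)*I*sqrt(3))**2 = (-1*(-7) + I*sqrt(3))**2 = (7 + I*sqrt(3))**2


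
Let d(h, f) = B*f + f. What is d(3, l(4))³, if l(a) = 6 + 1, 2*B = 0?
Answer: 343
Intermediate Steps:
B = 0 (B = (½)*0 = 0)
l(a) = 7
d(h, f) = f (d(h, f) = 0*f + f = 0 + f = f)
d(3, l(4))³ = 7³ = 343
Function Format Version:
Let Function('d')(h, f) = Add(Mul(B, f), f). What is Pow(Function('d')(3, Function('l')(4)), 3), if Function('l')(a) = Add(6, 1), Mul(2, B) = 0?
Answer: 343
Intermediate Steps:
B = 0 (B = Mul(Rational(1, 2), 0) = 0)
Function('l')(a) = 7
Function('d')(h, f) = f (Function('d')(h, f) = Add(Mul(0, f), f) = Add(0, f) = f)
Pow(Function('d')(3, Function('l')(4)), 3) = Pow(7, 3) = 343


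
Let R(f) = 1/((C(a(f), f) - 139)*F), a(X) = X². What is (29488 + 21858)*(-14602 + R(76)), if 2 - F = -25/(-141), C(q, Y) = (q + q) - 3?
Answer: -1099278492996127/1466185 ≈ -7.4975e+8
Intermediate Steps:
C(q, Y) = -3 + 2*q (C(q, Y) = 2*q - 3 = -3 + 2*q)
F = 257/141 (F = 2 - (-25)/(-141) = 2 - (-25)*(-1)/141 = 2 - 1*25/141 = 2 - 25/141 = 257/141 ≈ 1.8227)
R(f) = 141/(257*(-142 + 2*f²)) (R(f) = 1/(((-3 + 2*f²) - 139)*(257/141)) = (141/257)/(-142 + 2*f²) = 141/(257*(-142 + 2*f²)))
(29488 + 21858)*(-14602 + R(76)) = (29488 + 21858)*(-14602 + 141/(514*(-71 + 76²))) = 51346*(-14602 + 141/(514*(-71 + 5776))) = 51346*(-14602 + (141/514)/5705) = 51346*(-14602 + (141/514)*(1/5705)) = 51346*(-14602 + 141/2932370) = 51346*(-42818466599/2932370) = -1099278492996127/1466185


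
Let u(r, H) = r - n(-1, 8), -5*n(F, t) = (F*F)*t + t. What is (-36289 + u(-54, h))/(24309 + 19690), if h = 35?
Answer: -181699/219995 ≈ -0.82592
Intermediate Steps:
n(F, t) = -t/5 - t*F²/5 (n(F, t) = -((F*F)*t + t)/5 = -(F²*t + t)/5 = -(t*F² + t)/5 = -(t + t*F²)/5 = -t/5 - t*F²/5)
u(r, H) = 16/5 + r (u(r, H) = r - (-1)*8*(1 + (-1)²)/5 = r - (-1)*8*(1 + 1)/5 = r - (-1)*8*2/5 = r - 1*(-16/5) = r + 16/5 = 16/5 + r)
(-36289 + u(-54, h))/(24309 + 19690) = (-36289 + (16/5 - 54))/(24309 + 19690) = (-36289 - 254/5)/43999 = -181699/5*1/43999 = -181699/219995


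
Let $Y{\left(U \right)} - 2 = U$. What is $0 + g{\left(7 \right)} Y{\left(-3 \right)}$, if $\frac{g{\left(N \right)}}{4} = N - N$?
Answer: $0$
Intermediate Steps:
$Y{\left(U \right)} = 2 + U$
$g{\left(N \right)} = 0$ ($g{\left(N \right)} = 4 \left(N - N\right) = 4 \cdot 0 = 0$)
$0 + g{\left(7 \right)} Y{\left(-3 \right)} = 0 + 0 \left(2 - 3\right) = 0 + 0 \left(-1\right) = 0 + 0 = 0$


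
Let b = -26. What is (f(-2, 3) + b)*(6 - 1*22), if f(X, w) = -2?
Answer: 448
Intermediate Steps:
(f(-2, 3) + b)*(6 - 1*22) = (-2 - 26)*(6 - 1*22) = -28*(6 - 22) = -28*(-16) = 448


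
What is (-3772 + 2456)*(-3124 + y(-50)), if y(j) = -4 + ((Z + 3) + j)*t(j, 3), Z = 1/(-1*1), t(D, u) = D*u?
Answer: -5358752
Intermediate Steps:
Z = -1 (Z = 1/(-1) = -1)
y(j) = -4 + 3*j*(2 + j) (y(j) = -4 + ((-1 + 3) + j)*(j*3) = -4 + (2 + j)*(3*j) = -4 + 3*j*(2 + j))
(-3772 + 2456)*(-3124 + y(-50)) = (-3772 + 2456)*(-3124 + (-4 + 3*(-50)**2 + 6*(-50))) = -1316*(-3124 + (-4 + 3*2500 - 300)) = -1316*(-3124 + (-4 + 7500 - 300)) = -1316*(-3124 + 7196) = -1316*4072 = -5358752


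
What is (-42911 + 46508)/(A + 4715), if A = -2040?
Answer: 3597/2675 ≈ 1.3447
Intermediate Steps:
(-42911 + 46508)/(A + 4715) = (-42911 + 46508)/(-2040 + 4715) = 3597/2675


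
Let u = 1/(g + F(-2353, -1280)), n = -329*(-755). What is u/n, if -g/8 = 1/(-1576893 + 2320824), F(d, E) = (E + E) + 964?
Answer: -743931/294922832216180 ≈ -2.5225e-9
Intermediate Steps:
n = 248395
F(d, E) = 964 + 2*E (F(d, E) = 2*E + 964 = 964 + 2*E)
g = -8/743931 (g = -8/(-1576893 + 2320824) = -8/743931 ≈ -1.0754e-5)
u = -743931/1187313884 (u = 1/(-8/743931 + (964 + 2*(-1280))) = 1/(-8/743931 + (964 - 2560)) = 1/(-8/743931 - 1596) = 1/(-1187313884/743931) = -743931/1187313884 ≈ -0.00062657)
u/n = -743931/1187313884/248395 = -743931/1187313884*1/248395 = -743931/294922832216180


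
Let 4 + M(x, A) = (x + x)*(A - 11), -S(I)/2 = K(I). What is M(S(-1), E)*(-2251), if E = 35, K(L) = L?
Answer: -207092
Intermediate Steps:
S(I) = -2*I
M(x, A) = -4 + 2*x*(-11 + A) (M(x, A) = -4 + (x + x)*(A - 11) = -4 + (2*x)*(-11 + A) = -4 + 2*x*(-11 + A))
M(S(-1), E)*(-2251) = (-4 - (-44)*(-1) + 2*35*(-2*(-1)))*(-2251) = (-4 - 22*2 + 2*35*2)*(-2251) = (-4 - 44 + 140)*(-2251) = 92*(-2251) = -207092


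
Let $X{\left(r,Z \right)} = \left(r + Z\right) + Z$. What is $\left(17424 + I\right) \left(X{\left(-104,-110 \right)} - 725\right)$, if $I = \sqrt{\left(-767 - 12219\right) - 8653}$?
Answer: $-18277776 - 1049 i \sqrt{21639} \approx -1.8278 \cdot 10^{7} - 1.5431 \cdot 10^{5} i$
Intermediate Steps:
$X{\left(r,Z \right)} = r + 2 Z$ ($X{\left(r,Z \right)} = \left(Z + r\right) + Z = r + 2 Z$)
$I = i \sqrt{21639}$ ($I = \sqrt{\left(-767 - 12219\right) - 8653} = \sqrt{-12986 - 8653} = \sqrt{-21639} = i \sqrt{21639} \approx 147.1 i$)
$\left(17424 + I\right) \left(X{\left(-104,-110 \right)} - 725\right) = \left(17424 + i \sqrt{21639}\right) \left(\left(-104 + 2 \left(-110\right)\right) - 725\right) = \left(17424 + i \sqrt{21639}\right) \left(\left(-104 - 220\right) - 725\right) = \left(17424 + i \sqrt{21639}\right) \left(-324 - 725\right) = \left(17424 + i \sqrt{21639}\right) \left(-1049\right) = -18277776 - 1049 i \sqrt{21639}$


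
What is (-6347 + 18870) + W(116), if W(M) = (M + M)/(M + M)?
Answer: 12524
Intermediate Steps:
W(M) = 1 (W(M) = (2*M)/((2*M)) = (2*M)*(1/(2*M)) = 1)
(-6347 + 18870) + W(116) = (-6347 + 18870) + 1 = 12523 + 1 = 12524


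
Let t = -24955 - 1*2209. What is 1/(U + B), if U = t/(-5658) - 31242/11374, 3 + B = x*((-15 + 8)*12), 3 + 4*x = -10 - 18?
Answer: 16088523/10458411929 ≈ 0.0015383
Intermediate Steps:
t = -27164 (t = -24955 - 2209 = -27164)
x = -31/4 (x = -¾ + (-10 - 18)/4 = -¾ + (¼)*(-28) = -¾ - 7 = -31/4 ≈ -7.7500)
B = 648 (B = -3 - 31*(-15 + 8)*12/4 = -3 - (-217)*12/4 = -3 - 31/4*(-84) = -3 + 651 = 648)
U = 33049025/16088523 (U = -27164/(-5658) - 31242/11374 = -27164*(-1/5658) - 31242*1/11374 = 13582/2829 - 15621/5687 = 33049025/16088523 ≈ 2.0542)
1/(U + B) = 1/(33049025/16088523 + 648) = 1/(10458411929/16088523) = 16088523/10458411929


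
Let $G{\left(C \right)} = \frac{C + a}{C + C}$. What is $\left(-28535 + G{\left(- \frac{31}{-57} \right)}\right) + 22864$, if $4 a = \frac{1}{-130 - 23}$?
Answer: $- \frac{71720503}{12648} \approx -5670.5$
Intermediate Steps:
$a = - \frac{1}{612}$ ($a = \frac{1}{4 \left(-130 - 23\right)} = \frac{1}{4 \left(-153\right)} = \frac{1}{4} \left(- \frac{1}{153}\right) = - \frac{1}{612} \approx -0.001634$)
$G{\left(C \right)} = \frac{- \frac{1}{612} + C}{2 C}$ ($G{\left(C \right)} = \frac{C - \frac{1}{612}}{C + C} = \frac{- \frac{1}{612} + C}{2 C}$)
$\left(-28535 + G{\left(- \frac{31}{-57} \right)}\right) + 22864 = \left(-28535 + \frac{-1 + 612 \left(- \frac{31}{-57}\right)}{1224 \left(- \frac{31}{-57}\right)}\right) + 22864 = \left(-28535 + \frac{-1 + 612 \left(\left(-31\right) \left(- \frac{1}{57}\right)\right)}{1224 \left(\left(-31\right) \left(- \frac{1}{57}\right)\right)}\right) + 22864 = \left(-28535 + \frac{-1 + 612 \cdot \frac{31}{57}}{1224 \cdot \frac{31}{57}}\right) + 22864 = \left(-28535 + \frac{1}{1224} \cdot \frac{57}{31} \left(-1 + \frac{6324}{19}\right)\right) + 22864 = \left(-28535 + \frac{1}{1224} \cdot \frac{57}{31} \cdot \frac{6305}{19}\right) + 22864 = \left(-28535 + \frac{6305}{12648}\right) + 22864 = - \frac{360904375}{12648} + 22864 = - \frac{71720503}{12648}$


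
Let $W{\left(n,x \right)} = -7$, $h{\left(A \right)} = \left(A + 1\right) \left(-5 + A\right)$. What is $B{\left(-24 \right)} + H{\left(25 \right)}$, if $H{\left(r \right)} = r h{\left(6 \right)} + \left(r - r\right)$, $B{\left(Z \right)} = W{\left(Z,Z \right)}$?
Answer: $168$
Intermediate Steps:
$h{\left(A \right)} = \left(1 + A\right) \left(-5 + A\right)$
$B{\left(Z \right)} = -7$
$H{\left(r \right)} = 7 r$ ($H{\left(r \right)} = r \left(-5 + 6^{2} - 24\right) + \left(r - r\right) = r \left(-5 + 36 - 24\right) + 0 = r 7 + 0 = 7 r + 0 = 7 r$)
$B{\left(-24 \right)} + H{\left(25 \right)} = -7 + 7 \cdot 25 = -7 + 175 = 168$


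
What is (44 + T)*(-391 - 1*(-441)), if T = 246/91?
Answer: 212500/91 ≈ 2335.2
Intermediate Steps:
T = 246/91 (T = 246*(1/91) = 246/91 ≈ 2.7033)
(44 + T)*(-391 - 1*(-441)) = (44 + 246/91)*(-391 - 1*(-441)) = 4250*(-391 + 441)/91 = (4250/91)*50 = 212500/91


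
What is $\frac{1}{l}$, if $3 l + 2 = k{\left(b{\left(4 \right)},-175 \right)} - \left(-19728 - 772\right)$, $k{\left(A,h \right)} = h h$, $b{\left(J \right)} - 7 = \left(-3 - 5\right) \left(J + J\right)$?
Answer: $\frac{1}{17041} \approx 5.8682 \cdot 10^{-5}$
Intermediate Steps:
$b{\left(J \right)} = 7 - 16 J$ ($b{\left(J \right)} = 7 + \left(-3 - 5\right) \left(J + J\right) = 7 - 8 \cdot 2 J = 7 - 16 J$)
$k{\left(A,h \right)} = h^{2}$
$l = 17041$ ($l = - \frac{2}{3} + \frac{\left(-175\right)^{2} - \left(-19728 - 772\right)}{3} = - \frac{2}{3} + \frac{30625 - \left(-19728 - 772\right)}{3} = - \frac{2}{3} + \frac{30625 - -20500}{3} = - \frac{2}{3} + \frac{30625 + 20500}{3} = - \frac{2}{3} + \frac{1}{3} \cdot 51125 = - \frac{2}{3} + \frac{51125}{3} = 17041$)
$\frac{1}{l} = \frac{1}{17041}$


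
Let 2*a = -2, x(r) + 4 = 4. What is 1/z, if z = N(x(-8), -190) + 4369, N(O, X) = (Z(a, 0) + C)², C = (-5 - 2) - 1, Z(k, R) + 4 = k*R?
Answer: 1/4513 ≈ 0.00022158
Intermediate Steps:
x(r) = 0 (x(r) = -4 + 4 = 0)
a = -1 (a = (½)*(-2) = -1)
Z(k, R) = -4 + R*k (Z(k, R) = -4 + k*R = -4 + R*k)
C = -8 (C = -7 - 1 = -8)
N(O, X) = 144 (N(O, X) = ((-4 + 0*(-1)) - 8)² = ((-4 + 0) - 8)² = (-4 - 8)² = (-12)² = 144)
z = 4513 (z = 144 + 4369 = 4513)
1/z = 1/4513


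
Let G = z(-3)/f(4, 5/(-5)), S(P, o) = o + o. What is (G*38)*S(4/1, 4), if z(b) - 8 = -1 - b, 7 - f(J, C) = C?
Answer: 380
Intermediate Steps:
f(J, C) = 7 - C
z(b) = 7 - b (z(b) = 8 + (-1 - b) = 7 - b)
S(P, o) = 2*o
G = 5/4 (G = (7 - 1*(-3))/(7 - 5/(-5)) = (7 + 3)/(7 - 5*(-1)/5) = 10/(7 - 1*(-1)) = 10/(7 + 1) = 10/8 = 10*(⅛) = 5/4 ≈ 1.2500)
(G*38)*S(4/1, 4) = ((5/4)*38)*(2*4) = (95/2)*8 = 380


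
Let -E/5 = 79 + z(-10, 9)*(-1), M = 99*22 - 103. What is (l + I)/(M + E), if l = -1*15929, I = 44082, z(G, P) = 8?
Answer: 28153/1720 ≈ 16.368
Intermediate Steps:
M = 2075 (M = 2178 - 103 = 2075)
l = -15929
E = -355 (E = -5*(79 + 8*(-1)) = -5*(79 - 8) = -5*71 = -355)
(l + I)/(M + E) = (-15929 + 44082)/(2075 - 355) = 28153/1720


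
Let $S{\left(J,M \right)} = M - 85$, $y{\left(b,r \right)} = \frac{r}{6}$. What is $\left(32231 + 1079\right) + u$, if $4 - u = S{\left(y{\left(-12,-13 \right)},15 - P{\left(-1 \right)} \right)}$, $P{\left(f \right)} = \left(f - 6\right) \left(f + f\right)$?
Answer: $33398$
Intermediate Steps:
$P{\left(f \right)} = 2 f \left(-6 + f\right)$ ($P{\left(f \right)} = \left(-6 + f\right) 2 f = 2 f \left(-6 + f\right)$)
$y{\left(b,r \right)} = \frac{r}{6}$ ($y{\left(b,r \right)} = r \frac{1}{6} = \frac{r}{6}$)
$S{\left(J,M \right)} = -85 + M$ ($S{\left(J,M \right)} = M - 85 = -85 + M$)
$u = 88$ ($u = 4 - \left(-85 + \left(15 - 2 \left(-1\right) \left(-6 - 1\right)\right)\right) = 4 - \left(-85 + \left(15 - 2 \left(-1\right) \left(-7\right)\right)\right) = 4 - \left(-85 + \left(15 - 14\right)\right) = 4 - \left(-85 + 1\right) = 4 - -84 = 4 + 84 = 88$)
$\left(32231 + 1079\right) + u = \left(32231 + 1079\right) + 88 = 33310 + 88 = 33398$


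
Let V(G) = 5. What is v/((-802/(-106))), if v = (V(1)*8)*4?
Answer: 8480/401 ≈ 21.147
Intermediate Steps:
v = 160 (v = (5*8)*4 = 40*4 = 160)
v/((-802/(-106))) = 160/((-802/(-106))) = 160/((-802*(-1/106))) = 160/(401/53) = 160*(53/401) = 8480/401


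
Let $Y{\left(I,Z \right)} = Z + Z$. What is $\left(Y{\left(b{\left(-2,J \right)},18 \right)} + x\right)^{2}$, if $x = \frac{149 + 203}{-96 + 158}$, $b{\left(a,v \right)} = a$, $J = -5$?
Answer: $\frac{1669264}{961} \approx 1737.0$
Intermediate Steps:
$Y{\left(I,Z \right)} = 2 Z$
$x = \frac{176}{31}$ ($x = \frac{352}{62} = 352 \cdot \frac{1}{62} = \frac{176}{31} \approx 5.6774$)
$\left(Y{\left(b{\left(-2,J \right)},18 \right)} + x\right)^{2} = \left(2 \cdot 18 + \frac{176}{31}\right)^{2} = \left(36 + \frac{176}{31}\right)^{2} = \left(\frac{1292}{31}\right)^{2} = \frac{1669264}{961}$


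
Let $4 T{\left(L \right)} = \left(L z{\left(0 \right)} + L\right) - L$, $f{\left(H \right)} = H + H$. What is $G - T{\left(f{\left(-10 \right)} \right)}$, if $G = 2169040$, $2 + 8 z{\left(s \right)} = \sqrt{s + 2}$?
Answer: $\frac{8676155}{4} + \frac{5 \sqrt{2}}{8} \approx 2.169 \cdot 10^{6}$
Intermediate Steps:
$f{\left(H \right)} = 2 H$
$z{\left(s \right)} = - \frac{1}{4} + \frac{\sqrt{2 + s}}{8}$ ($z{\left(s \right)} = - \frac{1}{4} + \frac{\sqrt{s + 2}}{8} = - \frac{1}{4} + \frac{\sqrt{2 + s}}{8}$)
$T{\left(L \right)} = \frac{L \left(- \frac{1}{4} + \frac{\sqrt{2}}{8}\right)}{4}$ ($T{\left(L \right)} = \frac{\left(L \left(- \frac{1}{4} + \frac{\sqrt{2 + 0}}{8}\right) + L\right) - L}{4} = \frac{\left(L \left(- \frac{1}{4} + \frac{\sqrt{2}}{8}\right) + L\right) - L}{4} = \frac{\left(L + L \left(- \frac{1}{4} + \frac{\sqrt{2}}{8}\right)\right) - L}{4} = \frac{L \left(- \frac{1}{4} + \frac{\sqrt{2}}{8}\right)}{4}$)
$G - T{\left(f{\left(-10 \right)} \right)} = 2169040 - \frac{2 \left(-10\right) \left(-2 + \sqrt{2}\right)}{32} = 2169040 - \frac{1}{32} \left(-20\right) \left(-2 + \sqrt{2}\right) = 2169040 - \left(\frac{5}{4} - \frac{5 \sqrt{2}}{8}\right) = \frac{8676155}{4} + \frac{5 \sqrt{2}}{8}$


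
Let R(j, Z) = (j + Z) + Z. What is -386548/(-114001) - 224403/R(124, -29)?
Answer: -8518884745/2508022 ≈ -3396.7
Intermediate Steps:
R(j, Z) = j + 2*Z (R(j, Z) = (Z + j) + Z = j + 2*Z)
-386548/(-114001) - 224403/R(124, -29) = -386548/(-114001) - 224403/(124 + 2*(-29)) = -386548*(-1/114001) - 224403/(124 - 58) = 386548/114001 - 224403/66 = 386548/114001 - 224403*1/66 = 386548/114001 - 74801/22 = -8518884745/2508022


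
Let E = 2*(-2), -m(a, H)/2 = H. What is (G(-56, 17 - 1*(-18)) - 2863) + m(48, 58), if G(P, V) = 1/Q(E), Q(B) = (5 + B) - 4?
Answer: -8938/3 ≈ -2979.3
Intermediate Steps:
m(a, H) = -2*H
E = -4
Q(B) = 1 + B
G(P, V) = -⅓ (G(P, V) = 1/(1 - 4) = 1/(-3) = -⅓)
(G(-56, 17 - 1*(-18)) - 2863) + m(48, 58) = (-⅓ - 2863) - 2*58 = -8590/3 - 116 = -8938/3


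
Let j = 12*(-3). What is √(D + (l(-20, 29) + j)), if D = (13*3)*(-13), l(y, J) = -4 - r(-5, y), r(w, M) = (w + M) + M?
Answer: I*√502 ≈ 22.405*I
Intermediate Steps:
r(w, M) = w + 2*M (r(w, M) = (M + w) + M = w + 2*M)
l(y, J) = 1 - 2*y (l(y, J) = -4 - (-5 + 2*y) = -4 + (5 - 2*y) = 1 - 2*y)
j = -36
D = -507 (D = 39*(-13) = -507)
√(D + (l(-20, 29) + j)) = √(-507 + ((1 - 2*(-20)) - 36)) = √(-507 + ((1 + 40) - 36)) = √(-507 + (41 - 36)) = √(-507 + 5) = √(-502) = I*√502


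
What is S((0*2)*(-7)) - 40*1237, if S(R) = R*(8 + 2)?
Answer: -49480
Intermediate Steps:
S(R) = 10*R (S(R) = R*10 = 10*R)
S((0*2)*(-7)) - 40*1237 = 10*((0*2)*(-7)) - 40*1237 = 10*(0*(-7)) - 49480 = 10*0 - 49480 = 0 - 49480 = -49480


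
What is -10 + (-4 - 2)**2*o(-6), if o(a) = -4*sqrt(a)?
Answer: -10 - 144*I*sqrt(6) ≈ -10.0 - 352.73*I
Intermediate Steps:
-10 + (-4 - 2)**2*o(-6) = -10 + (-4 - 2)**2*(-4*I*sqrt(6)) = -10 + (-6)**2*(-4*I*sqrt(6)) = -10 + 36*(-4*I*sqrt(6)) = -10 - 144*I*sqrt(6)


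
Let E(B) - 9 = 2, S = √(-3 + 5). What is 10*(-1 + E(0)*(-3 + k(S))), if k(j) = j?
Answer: -340 + 110*√2 ≈ -184.44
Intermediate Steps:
S = √2 ≈ 1.4142
E(B) = 11 (E(B) = 9 + 2 = 11)
10*(-1 + E(0)*(-3 + k(S))) = 10*(-1 + 11*(-3 + √2)) = 10*(-1 + (-33 + 11*√2)) = 10*(-34 + 11*√2) = -340 + 110*√2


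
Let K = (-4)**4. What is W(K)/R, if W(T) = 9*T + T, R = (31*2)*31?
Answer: 1280/961 ≈ 1.3319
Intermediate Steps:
K = 256
R = 1922 (R = 62*31 = 1922)
W(T) = 10*T
W(K)/R = (10*256)/1922 = 2560*(1/1922) = 1280/961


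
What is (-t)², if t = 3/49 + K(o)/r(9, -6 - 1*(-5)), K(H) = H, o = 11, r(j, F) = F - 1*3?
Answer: 277729/38416 ≈ 7.2295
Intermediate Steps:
r(j, F) = -3 + F (r(j, F) = F - 3 = -3 + F)
t = -527/196 (t = 3/49 + 11/(-3 + (-6 - 1*(-5))) = 3*(1/49) + 11/(-3 + (-6 + 5)) = 3/49 + 11/(-3 - 1) = 3/49 + 11/(-4) = 3/49 + 11*(-¼) = 3/49 - 11/4 = -527/196 ≈ -2.6888)
(-t)² = (-1*(-527/196))² = (527/196)² = 277729/38416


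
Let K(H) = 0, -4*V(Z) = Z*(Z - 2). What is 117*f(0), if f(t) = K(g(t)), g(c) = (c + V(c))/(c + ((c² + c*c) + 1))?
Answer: 0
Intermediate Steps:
V(Z) = -Z*(-2 + Z)/4 (V(Z) = -Z*(Z - 2)/4 = -Z*(-2 + Z)/4)
g(c) = (c + c*(2 - c)/4)/(1 + c + 2*c²) (g(c) = (c + c*(2 - c)/4)/(c + ((c² + c*c) + 1)) = (c + c*(2 - c)/4)/(c + ((c² + c²) + 1)) = (c + c*(2 - c)/4)/(c + (2*c² + 1)) = (c + c*(2 - c)/4)/(c + (1 + 2*c²)) = (c + c*(2 - c)/4)/(1 + c + 2*c²))
f(t) = 0
117*f(0) = 117*0 = 0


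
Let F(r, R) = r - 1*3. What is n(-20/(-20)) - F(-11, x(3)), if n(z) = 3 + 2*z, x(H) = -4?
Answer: 19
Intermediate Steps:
F(r, R) = -3 + r (F(r, R) = r - 3 = -3 + r)
n(-20/(-20)) - F(-11, x(3)) = (3 + 2*(-20/(-20))) - (-3 - 11) = (3 + 2*(-20*(-1/20))) - 1*(-14) = (3 + 2*1) + 14 = (3 + 2) + 14 = 5 + 14 = 19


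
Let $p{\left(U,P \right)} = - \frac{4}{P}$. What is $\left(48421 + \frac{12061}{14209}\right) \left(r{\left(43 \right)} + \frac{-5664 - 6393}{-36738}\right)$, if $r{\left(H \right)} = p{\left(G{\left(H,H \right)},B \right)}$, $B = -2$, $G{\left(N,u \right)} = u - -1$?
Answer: $\frac{9808155355775}{87001707} \approx 1.1274 \cdot 10^{5}$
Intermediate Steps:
$G{\left(N,u \right)} = 1 + u$ ($G{\left(N,u \right)} = u + 1 = 1 + u$)
$r{\left(H \right)} = 2$ ($r{\left(H \right)} = - \frac{4}{-2} = \left(-4\right) \left(- \frac{1}{2}\right) = 2$)
$\left(48421 + \frac{12061}{14209}\right) \left(r{\left(43 \right)} + \frac{-5664 - 6393}{-36738}\right) = \left(48421 + \frac{12061}{14209}\right) \left(2 + \frac{-5664 - 6393}{-36738}\right) = \left(48421 + 12061 \cdot \frac{1}{14209}\right) \left(2 - - \frac{4019}{12246}\right) = \left(48421 + \frac{12061}{14209}\right) \left(2 + \frac{4019}{12246}\right) = \frac{688026050}{14209} \cdot \frac{28511}{12246} = \frac{9808155355775}{87001707}$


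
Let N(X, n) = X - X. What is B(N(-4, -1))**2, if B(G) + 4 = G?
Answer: 16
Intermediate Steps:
N(X, n) = 0
B(G) = -4 + G
B(N(-4, -1))**2 = (-4 + 0)**2 = (-4)**2 = 16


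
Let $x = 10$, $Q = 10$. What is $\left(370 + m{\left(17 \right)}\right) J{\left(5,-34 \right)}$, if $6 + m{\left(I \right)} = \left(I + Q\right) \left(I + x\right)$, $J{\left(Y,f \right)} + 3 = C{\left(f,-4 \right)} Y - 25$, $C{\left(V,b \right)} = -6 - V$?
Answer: $122416$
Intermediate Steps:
$J{\left(Y,f \right)} = -28 + Y \left(-6 - f\right)$ ($J{\left(Y,f \right)} = -3 + \left(\left(-6 - f\right) Y - 25\right) = -3 + \left(Y \left(-6 - f\right) - 25\right) = -3 + \left(-25 + Y \left(-6 - f\right)\right) = -28 + Y \left(-6 - f\right)$)
$m{\left(I \right)} = -6 + \left(10 + I\right)^{2}$ ($m{\left(I \right)} = -6 + \left(I + 10\right) \left(I + 10\right) = -6 + \left(10 + I\right) \left(10 + I\right) = -6 + \left(10 + I\right)^{2}$)
$\left(370 + m{\left(17 \right)}\right) J{\left(5,-34 \right)} = \left(370 + \left(94 + 17^{2} + 20 \cdot 17\right)\right) \left(-28 - 5 \left(6 - 34\right)\right) = \left(370 + \left(94 + 289 + 340\right)\right) \left(-28 - 5 \left(-28\right)\right) = \left(370 + 723\right) \left(-28 + 140\right) = 1093 \cdot 112 = 122416$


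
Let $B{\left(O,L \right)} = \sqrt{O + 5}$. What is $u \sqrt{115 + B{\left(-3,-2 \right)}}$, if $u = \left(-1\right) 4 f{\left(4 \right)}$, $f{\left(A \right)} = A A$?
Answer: $- 64 \sqrt{115 + \sqrt{2}} \approx -690.53$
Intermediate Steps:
$B{\left(O,L \right)} = \sqrt{5 + O}$
$f{\left(A \right)} = A^{2}$
$u = -64$ ($u = \left(-1\right) 4 \cdot 4^{2} = \left(-4\right) 16 = -64$)
$u \sqrt{115 + B{\left(-3,-2 \right)}} = - 64 \sqrt{115 + \sqrt{5 - 3}} = - 64 \sqrt{115 + \sqrt{2}}$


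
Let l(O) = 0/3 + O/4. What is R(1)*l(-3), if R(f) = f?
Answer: -¾ ≈ -0.75000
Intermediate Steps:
l(O) = O/4 (l(O) = 0*(⅓) + O*(¼) = 0 + O/4 = O/4)
R(1)*l(-3) = 1*((¼)*(-3)) = 1*(-¾) = -¾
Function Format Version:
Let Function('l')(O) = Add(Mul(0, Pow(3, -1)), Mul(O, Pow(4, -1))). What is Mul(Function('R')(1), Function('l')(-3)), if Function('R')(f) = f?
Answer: Rational(-3, 4) ≈ -0.75000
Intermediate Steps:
Function('l')(O) = Mul(Rational(1, 4), O) (Function('l')(O) = Add(Mul(0, Rational(1, 3)), Mul(O, Rational(1, 4))) = Add(0, Mul(Rational(1, 4), O)) = Mul(Rational(1, 4), O))
Mul(Function('R')(1), Function('l')(-3)) = Mul(1, Mul(Rational(1, 4), -3)) = Mul(1, Rational(-3, 4)) = Rational(-3, 4)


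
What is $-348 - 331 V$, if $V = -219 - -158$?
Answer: $19843$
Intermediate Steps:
$V = -61$ ($V = -219 + 158 = -61$)
$-348 - 331 V = -348 - -20191 = -348 + 20191 = 19843$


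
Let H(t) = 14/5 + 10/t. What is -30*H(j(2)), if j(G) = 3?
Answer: -184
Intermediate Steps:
H(t) = 14/5 + 10/t (H(t) = 14*(⅕) + 10/t = 14/5 + 10/t)
-30*H(j(2)) = -30*(14/5 + 10/3) = -30*92/15 = -184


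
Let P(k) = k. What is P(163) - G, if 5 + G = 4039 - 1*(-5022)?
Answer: -8893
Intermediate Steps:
G = 9056 (G = -5 + (4039 - 1*(-5022)) = -5 + (4039 + 5022) = -5 + 9061 = 9056)
P(163) - G = 163 - 1*9056 = 163 - 9056 = -8893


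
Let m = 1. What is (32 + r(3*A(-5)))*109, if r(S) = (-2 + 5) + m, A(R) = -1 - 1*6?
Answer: 3924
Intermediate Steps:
A(R) = -7 (A(R) = -1 - 6 = -7)
r(S) = 4 (r(S) = (-2 + 5) + 1 = 3 + 1 = 4)
(32 + r(3*A(-5)))*109 = (32 + 4)*109 = 36*109 = 3924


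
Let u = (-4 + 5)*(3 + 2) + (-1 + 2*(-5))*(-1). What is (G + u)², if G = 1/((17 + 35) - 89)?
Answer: 349281/1369 ≈ 255.14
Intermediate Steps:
u = 16 (u = 1*5 + (-1 - 10)*(-1) = 5 - 11*(-1) = 5 + 11 = 16)
G = -1/37 (G = 1/(52 - 89) = 1/(-37) = -1/37 ≈ -0.027027)
(G + u)² = (-1/37 + 16)² = (591/37)² = 349281/1369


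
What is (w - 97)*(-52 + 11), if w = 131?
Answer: -1394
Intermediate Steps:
(w - 97)*(-52 + 11) = (131 - 97)*(-52 + 11) = 34*(-41) = -1394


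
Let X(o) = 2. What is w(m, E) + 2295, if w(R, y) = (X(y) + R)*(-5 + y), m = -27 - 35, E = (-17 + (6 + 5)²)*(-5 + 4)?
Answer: 8835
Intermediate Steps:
E = -104 (E = (-17 + 11²)*(-1) = (-17 + 121)*(-1) = 104*(-1) = -104)
m = -62
w(R, y) = (-5 + y)*(2 + R) (w(R, y) = (2 + R)*(-5 + y) = (-5 + y)*(2 + R))
w(m, E) + 2295 = (-10 - 5*(-62) + 2*(-104) - 62*(-104)) + 2295 = (-10 + 310 - 208 + 6448) + 2295 = 6540 + 2295 = 8835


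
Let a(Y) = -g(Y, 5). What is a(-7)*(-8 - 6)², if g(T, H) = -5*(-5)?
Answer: -4900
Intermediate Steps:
g(T, H) = 25
a(Y) = -25 (a(Y) = -1*25 = -25)
a(-7)*(-8 - 6)² = -25*(-8 - 6)² = -25*(-14)² = -25*196 = -4900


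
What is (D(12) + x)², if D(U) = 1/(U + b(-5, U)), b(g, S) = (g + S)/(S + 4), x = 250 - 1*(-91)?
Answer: 4607015625/39601 ≈ 1.1634e+5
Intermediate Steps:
x = 341 (x = 250 + 91 = 341)
b(g, S) = (S + g)/(4 + S)
D(U) = 1/(U + (-5 + U)/(4 + U)) (D(U) = 1/(U + (U - 5)/(4 + U)) = 1/(U + (-5 + U)/(4 + U)))
(D(12) + x)² = ((4 + 12)/(-5 + 12 + 12*(4 + 12)) + 341)² = (16/(-5 + 12 + 12*16) + 341)² = (16/(-5 + 12 + 192) + 341)² = (16/199 + 341)² = (67875/199)² = 4607015625/39601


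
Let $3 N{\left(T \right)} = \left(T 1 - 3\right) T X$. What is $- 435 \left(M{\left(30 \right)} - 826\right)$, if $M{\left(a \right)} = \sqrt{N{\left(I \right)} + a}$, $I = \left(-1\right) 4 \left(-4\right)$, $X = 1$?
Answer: $359310 - 145 \sqrt{894} \approx 3.5497 \cdot 10^{5}$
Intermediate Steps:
$I = 16$ ($I = \left(-4\right) \left(-4\right) = 16$)
$N{\left(T \right)} = \frac{T \left(-3 + T\right)}{3}$ ($N{\left(T \right)} = \frac{\left(T 1 - 3\right) T 1}{3} = \frac{\left(T - 3\right) T 1}{3} = \frac{\left(-3 + T\right) T 1}{3} = \frac{T \left(-3 + T\right) 1}{3} = \frac{T \left(-3 + T\right)}{3}$)
$M{\left(a \right)} = \sqrt{\frac{208}{3} + a}$ ($M{\left(a \right)} = \sqrt{\frac{1}{3} \cdot 16 \left(-3 + 16\right) + a} = \sqrt{\frac{1}{3} \cdot 16 \cdot 13 + a} = \sqrt{\frac{208}{3} + a}$)
$- 435 \left(M{\left(30 \right)} - 826\right) = - 435 \left(\frac{\sqrt{624 + 9 \cdot 30}}{3} - 826\right) = - 435 \left(\frac{\sqrt{624 + 270}}{3} - 826\right) = - 435 \left(\frac{\sqrt{894}}{3} - 826\right) = - 435 \left(-826 + \frac{\sqrt{894}}{3}\right) = 359310 - 145 \sqrt{894}$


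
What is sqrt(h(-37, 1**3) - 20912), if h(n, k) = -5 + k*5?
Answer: 4*I*sqrt(1307) ≈ 144.61*I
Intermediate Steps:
h(n, k) = -5 + 5*k
sqrt(h(-37, 1**3) - 20912) = sqrt((-5 + 5*1**3) - 20912) = sqrt((-5 + 5*1) - 20912) = sqrt((-5 + 5) - 20912) = sqrt(0 - 20912) = sqrt(-20912) = 4*I*sqrt(1307)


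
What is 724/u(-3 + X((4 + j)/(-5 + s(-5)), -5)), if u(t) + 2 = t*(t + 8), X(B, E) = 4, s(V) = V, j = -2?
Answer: 724/7 ≈ 103.43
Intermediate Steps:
u(t) = -2 + t*(8 + t) (u(t) = -2 + t*(t + 8) = -2 + t*(8 + t))
724/u(-3 + X((4 + j)/(-5 + s(-5)), -5)) = 724/(-2 + (-3 + 4)² + 8*(-3 + 4)) = 724/(-2 + 1² + 8*1) = 724/(-2 + 1 + 8) = 724/7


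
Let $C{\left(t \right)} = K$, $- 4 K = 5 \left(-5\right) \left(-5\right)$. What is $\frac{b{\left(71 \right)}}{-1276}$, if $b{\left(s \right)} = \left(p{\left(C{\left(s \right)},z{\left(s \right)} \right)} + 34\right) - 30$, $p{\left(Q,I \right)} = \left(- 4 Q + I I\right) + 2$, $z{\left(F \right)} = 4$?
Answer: $- \frac{147}{1276} \approx -0.1152$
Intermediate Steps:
$K = - \frac{125}{4}$ ($K = - \frac{5 \left(-5\right) \left(-5\right)}{4} = - \frac{\left(-25\right) \left(-5\right)}{4} = \left(- \frac{1}{4}\right) 125 = - \frac{125}{4} \approx -31.25$)
$C{\left(t \right)} = - \frac{125}{4}$
$p{\left(Q,I \right)} = 2 + I^{2} - 4 Q$ ($p{\left(Q,I \right)} = \left(- 4 Q + I^{2}\right) + 2 = \left(I^{2} - 4 Q\right) + 2 = 2 + I^{2} - 4 Q$)
$b{\left(s \right)} = 147$ ($b{\left(s \right)} = \left(\left(2 + 4^{2} - -125\right) + 34\right) - 30 = \left(\left(2 + 16 + 125\right) + 34\right) - 30 = \left(143 + 34\right) - 30 = 177 - 30 = 147$)
$\frac{b{\left(71 \right)}}{-1276} = \frac{147}{-1276} = 147 \left(- \frac{1}{1276}\right) = - \frac{147}{1276}$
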